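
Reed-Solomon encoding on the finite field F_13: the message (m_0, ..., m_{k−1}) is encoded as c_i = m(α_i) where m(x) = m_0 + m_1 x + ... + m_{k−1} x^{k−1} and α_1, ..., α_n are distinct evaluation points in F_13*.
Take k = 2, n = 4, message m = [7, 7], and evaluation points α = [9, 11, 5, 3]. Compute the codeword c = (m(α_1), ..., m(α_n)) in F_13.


c = [5, 6, 3, 2]

Message polynomial: m(x) = 7 + 7·x (mod 13).
For each evaluation point α_i, compute m(α_i) mod 13:
  α_1 = 9: Horner steps 7 → 5, so m(9) = 5.
  α_2 = 11: Horner steps 7 → 6, so m(11) = 6.
  α_3 = 5: Horner steps 7 → 3, so m(5) = 3.
  α_4 = 3: Horner steps 7 → 2, so m(3) = 2.
Codeword c = [5, 6, 3, 2] ∈ F_13^4.


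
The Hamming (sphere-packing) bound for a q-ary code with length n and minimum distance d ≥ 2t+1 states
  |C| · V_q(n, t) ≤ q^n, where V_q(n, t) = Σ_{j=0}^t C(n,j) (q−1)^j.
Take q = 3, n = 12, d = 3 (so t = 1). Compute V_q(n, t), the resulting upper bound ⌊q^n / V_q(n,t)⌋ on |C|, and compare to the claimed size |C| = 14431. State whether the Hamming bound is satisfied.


V_q(n, t) = 25, q^n = 531441, Hamming bound = 21257, |C| = 14431 ≤ bound (satisfied).

Step 1: Compute V_q(n, t) = Σ_{j=0}^1 C(n, j) (q−1)^j.
  j = 0: C(12,0)·(2)^0 = 1·1 = 1.
  j = 1: C(12,1)·(2)^1 = 12·2 = 24.
  V_q(n, t) = 1 + 24 = 25.
Step 2: q^n = 3^12 = 531441.
Step 3: Hamming bound ⌊q^n / V_q(n,t)⌋ = ⌊531441/25⌋ = 21257.
Step 4: Compare |C| = 14431 to 21257: satisfied.
The claimed |C| lies below the Hamming bound.


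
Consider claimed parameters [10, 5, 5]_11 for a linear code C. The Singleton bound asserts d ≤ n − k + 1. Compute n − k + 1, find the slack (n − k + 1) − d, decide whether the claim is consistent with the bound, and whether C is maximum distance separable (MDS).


Singleton RHS = n − k + 1 = 6, slack = 1, bound satisfied, not MDS.

Singleton bound: d ≤ n − k + 1.
Here n = 10, k = 5, so n − k + 1 = 6.
Given d = 5, check d ≤ 6: YES.
Slack = (n − k + 1) − d = 1.
The code is NOT MDS (slack = 1 > 0).
Description: the claimed parameters are [10, 5, 5]_11; such a code would be non-MDS.


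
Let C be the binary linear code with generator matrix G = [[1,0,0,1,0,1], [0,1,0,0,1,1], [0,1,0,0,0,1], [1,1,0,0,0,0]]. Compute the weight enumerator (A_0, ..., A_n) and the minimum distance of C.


Weight distribution: A_0 = 1, A_1 = 2, A_2 = 4, A_3 = 6, A_4 = 3. Minimum distance d = 1.

Enumerate all 2^4 = 16 messages m ∈ F_2^4.
For each, compute codeword c = mG in F_2^6, then tally its weight.
  m = 0000 → c = 000000, weight = 0.
  m = 1000 → c = 100101, weight = 3.
  m = 0100 → c = 010011, weight = 3.
  m = 1100 → c = 110110, weight = 4.
  m = 0010 → c = 010001, weight = 2.
  m = 1010 → c = 110100, weight = 3.
  m = 0110 → c = 000010, weight = 1.
  m = 1110 → c = 100111, weight = 4.
  m = 0001 → c = 110000, weight = 2.
  m = 1001 → c = 010101, weight = 3.
  m = 0101 → c = 100011, weight = 3.
  m = 1101 → c = 000110, weight = 2.
  m = 0011 → c = 100001, weight = 2.
  m = 1011 → c = 000100, weight = 1.
  m = 0111 → c = 110010, weight = 3.
  m = 1111 → c = 010111, weight = 4.
Tally weights:
  weight 0: 1 codewords.
  weight 1: 2 codewords.
  weight 2: 4 codewords.
  weight 3: 6 codewords.
  weight 4: 3 codewords.
Minimum distance d = smallest w > 0 with A_w > 0 = 1.
Sanity: Σ A_w = 16 = 2^4 = 16 ✓.


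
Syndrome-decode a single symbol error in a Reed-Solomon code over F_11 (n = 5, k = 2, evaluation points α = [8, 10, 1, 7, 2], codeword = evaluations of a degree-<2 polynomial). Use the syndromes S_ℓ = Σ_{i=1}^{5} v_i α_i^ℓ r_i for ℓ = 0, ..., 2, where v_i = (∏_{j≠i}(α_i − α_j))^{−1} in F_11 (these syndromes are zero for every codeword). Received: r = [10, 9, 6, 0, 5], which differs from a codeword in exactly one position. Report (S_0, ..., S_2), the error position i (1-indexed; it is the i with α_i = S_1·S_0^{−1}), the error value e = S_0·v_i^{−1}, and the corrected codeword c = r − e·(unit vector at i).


S = (4, 7, 4), error at position 2, error magnitude e = 1, c = [10, 8, 6, 0, 5].

Step 1: column multipliers v_i = (∏_{j≠i}(α_i − α_j))^{−1} mod 11.
  i = 1 (α = 8): (8−10)(8−1)(8−7)(8−2) = (−2)·7·1·6 = −84 ≡ 4, so v_1 = 4^{−1} = 3 (mod 11).
  i = 2 (α = 10): (10−8)(10−1)(10−7)(10−2) = 2·9·3·8 = 432 ≡ 3, so v_2 = 3^{−1} = 4 (mod 11).
  i = 3 (α = 1): (1−8)(1−10)(1−7)(1−2) = (−7)·(−9)·(−6)·(−1) = 378 ≡ 4, so v_3 = 4^{−1} = 3 (mod 11).
  i = 4 (α = 7): (7−8)(7−10)(7−1)(7−2) = (−1)·(−3)·6·5 = 90 ≡ 2, so v_4 = 2^{−1} = 6 (mod 11).
  i = 5 (α = 2): (2−8)(2−10)(2−1)(2−7) = (−6)·(−8)·1·(−5) = −240 ≡ 2, so v_5 = 2^{−1} = 6 (mod 11).
  v = [3, 4, 3, 6, 6].
Step 2: syndromes of r = [10, 9, 6, 0, 5] (all sums mod 11).
  S_0 = Σ v_i r_i = 3·10 + 4·9 + 3·6 + 6·0 + 6·5 = 114 ≡ 4.
  S_1 = Σ v_i α_i r_i = 3·8·10 + 4·10·9 + 3·1·6 + 6·7·0 + 6·2·5 = 678 ≡ 7.
  α_i^2 mod 11 = [9, 1, 1, 5, 4].
  S_2 = Σ v_i α_i^2 r_i = 3·9·10 + 4·1·9 + 3·1·6 + 6·5·0 + 6·4·5 = 444 ≡ 4.
  S = (4, 7, 4) ≠ 0, so r is not a codeword (an error is present).
Step 3: locate the error. For a single error e at position i, S_ℓ = v_i·e·α_i^ℓ, so α_err = S_1/S_0.
  S_0^{−1} = 4^{−1} = 3 (mod 11), so α_err = 7·3 = 21 ≡ 10 = α_2. Error position i = 2.
  Consistency check: S_2/S_1 = 4·8 = 32 ≡ 10 = α_err ✓ (single-error assumption holds).
Step 4: error magnitude e = S_0/v_2 = S_0·∏_{j≠2}(α_2 − α_j) = 4·3 = 12 ≡ 1 (mod 11).
Step 5: correct position 2: c_2 = r_2 − e = 9 − 1 ≡ 8 (mod 11). Hence c = [10, 8, 6, 0, 5].
  Check: interpolating c through the α_i gives m(x) = 7 + 10·x (degree < 2) with m(α_i) = c_i for every i, so c is indeed a codeword.


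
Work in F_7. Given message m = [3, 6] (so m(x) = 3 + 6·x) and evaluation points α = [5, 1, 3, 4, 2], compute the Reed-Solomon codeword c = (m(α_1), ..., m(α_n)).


c = [5, 2, 0, 6, 1]

Message polynomial: m(x) = 3 + 6·x (mod 7).
For each evaluation point α_i, compute m(α_i) mod 7:
  α_1 = 5: Horner steps 6 → 5, so m(5) = 5.
  α_2 = 1: Horner steps 6 → 2, so m(1) = 2.
  α_3 = 3: Horner steps 6 → 0, so m(3) = 0.
  α_4 = 4: Horner steps 6 → 6, so m(4) = 6.
  α_5 = 2: Horner steps 6 → 1, so m(2) = 1.
Codeword c = [5, 2, 0, 6, 1] ∈ F_7^5.


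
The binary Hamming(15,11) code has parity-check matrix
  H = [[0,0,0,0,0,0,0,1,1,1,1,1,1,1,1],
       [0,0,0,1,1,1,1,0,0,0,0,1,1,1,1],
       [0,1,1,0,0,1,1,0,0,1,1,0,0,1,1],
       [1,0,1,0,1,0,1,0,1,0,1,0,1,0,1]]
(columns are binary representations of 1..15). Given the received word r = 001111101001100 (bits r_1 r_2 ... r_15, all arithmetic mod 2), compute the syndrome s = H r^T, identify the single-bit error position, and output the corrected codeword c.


s = (1, 0, 1, 1)^T, error position = 11, corrected codeword c = 001111101011100

Compute s = H r^T mod 2 one row at a time:
  s_1 = 0 + 1 + 0 + 0 + 1 + 1 + 0 + 0 = 3 ≡ 1 (mod 2).
  s_2 = 1 + 1 + 1 + 1 + 1 + 1 + 0 + 0 = 6 ≡ 0 (mod 2).
  s_3 = 0 + 1 + 1 + 1 + 0 + 0 + 0 + 0 = 3 ≡ 1 (mod 2).
  s_4 = 0 + 1 + 1 + 1 + 1 + 0 + 1 + 0 = 5 ≡ 1 (mod 2).
s = (1, 0, 1, 1)^T — this equals column 11 of H (binary 1011), so error is at position 11.
Correct: flip bit 11 of r = 001111101001100 to get c = 001111101011100.


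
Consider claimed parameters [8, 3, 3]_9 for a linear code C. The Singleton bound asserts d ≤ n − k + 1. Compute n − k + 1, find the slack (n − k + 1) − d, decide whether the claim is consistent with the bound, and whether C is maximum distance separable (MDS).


Singleton RHS = n − k + 1 = 6, slack = 3, bound satisfied, not MDS.

Singleton bound: d ≤ n − k + 1.
Here n = 8, k = 3, so n − k + 1 = 6.
Given d = 3, check d ≤ 6: YES.
Slack = (n − k + 1) − d = 3.
The code is NOT MDS (slack = 3 > 0).
Description: the claimed parameters are [8, 3, 3]_9; such a code would be non-MDS.


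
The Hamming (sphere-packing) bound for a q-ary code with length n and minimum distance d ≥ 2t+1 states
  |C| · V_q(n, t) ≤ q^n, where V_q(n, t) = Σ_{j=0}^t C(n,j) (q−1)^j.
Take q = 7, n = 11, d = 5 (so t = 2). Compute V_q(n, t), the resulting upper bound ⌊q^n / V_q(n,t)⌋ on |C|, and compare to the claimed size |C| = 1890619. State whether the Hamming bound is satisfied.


V_q(n, t) = 2047, q^n = 1977326743, Hamming bound = 965963, |C| = 1890619 > bound (violated).

Step 1: Compute V_q(n, t) = Σ_{j=0}^2 C(n, j) (q−1)^j.
  j = 0: C(11,0)·(6)^0 = 1·1 = 1.
  j = 1: C(11,1)·(6)^1 = 11·6 = 66.
  j = 2: C(11,2)·(6)^2 = 55·36 = 1980.
  V_q(n, t) = 1 + 66 + 1980 = 2047.
Step 2: q^n = 7^11 = 1977326743.
Step 3: Hamming bound ⌊q^n / V_q(n,t)⌋ = ⌊1977326743/2047⌋ = 965963.
Step 4: Compare |C| = 1890619 to 965963: violated.
The claimed |C| lies above the Hamming bound, so no 7-ary code of length 11 with d ≥ 5 can have 1890619 codewords.


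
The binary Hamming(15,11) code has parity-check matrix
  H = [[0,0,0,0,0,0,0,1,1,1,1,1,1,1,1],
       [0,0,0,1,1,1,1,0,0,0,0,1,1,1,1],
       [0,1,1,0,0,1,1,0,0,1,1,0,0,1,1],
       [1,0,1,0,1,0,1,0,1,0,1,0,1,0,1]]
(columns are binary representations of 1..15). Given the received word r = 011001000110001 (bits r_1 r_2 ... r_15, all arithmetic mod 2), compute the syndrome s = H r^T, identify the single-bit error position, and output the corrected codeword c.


s = (1, 0, 0, 1)^T, error position = 9, corrected codeword c = 011001001110001

Compute s = H r^T mod 2 one row at a time:
  s_1 = 0 + 0 + 1 + 1 + 0 + 0 + 0 + 1 = 3 ≡ 1 (mod 2).
  s_2 = 0 + 0 + 1 + 0 + 0 + 0 + 0 + 1 = 2 ≡ 0 (mod 2).
  s_3 = 1 + 1 + 1 + 0 + 1 + 1 + 0 + 1 = 6 ≡ 0 (mod 2).
  s_4 = 0 + 1 + 0 + 0 + 0 + 1 + 0 + 1 = 3 ≡ 1 (mod 2).
s = (1, 0, 0, 1)^T — this equals column 9 of H (binary 1001), so error is at position 9.
Correct: flip bit 9 of r = 011001000110001 to get c = 011001001110001.


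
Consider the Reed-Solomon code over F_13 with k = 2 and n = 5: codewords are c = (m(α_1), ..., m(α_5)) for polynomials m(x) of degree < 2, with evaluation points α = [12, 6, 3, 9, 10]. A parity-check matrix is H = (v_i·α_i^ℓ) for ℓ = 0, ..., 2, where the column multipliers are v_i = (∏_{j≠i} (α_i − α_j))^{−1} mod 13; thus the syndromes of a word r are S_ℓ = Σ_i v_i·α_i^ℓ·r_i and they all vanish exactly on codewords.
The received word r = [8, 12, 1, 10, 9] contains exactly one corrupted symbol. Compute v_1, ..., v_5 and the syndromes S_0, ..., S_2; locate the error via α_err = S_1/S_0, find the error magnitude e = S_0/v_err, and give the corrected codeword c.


S = (12, 3, 4), error at position 5, error magnitude e = 4, c = [8, 12, 1, 10, 5].

Step 1: column multipliers v_i = (∏_{j≠i}(α_i − α_j))^{−1} mod 13.
  i = 1 (α = 12): (12−6)(12−3)(12−9)(12−10) = 6·9·3·2 = 324 ≡ 12, so v_1 = 12^{−1} = 12 (mod 13).
  i = 2 (α = 6): (6−12)(6−3)(6−9)(6−10) = (−6)·3·(−3)·(−4) = −216 ≡ 5, so v_2 = 5^{−1} = 8 (mod 13).
  i = 3 (α = 3): (3−12)(3−6)(3−9)(3−10) = (−9)·(−3)·(−6)·(−7) = 1134 ≡ 3, so v_3 = 3^{−1} = 9 (mod 13).
  i = 4 (α = 9): (9−12)(9−6)(9−3)(9−10) = (−3)·3·6·(−1) = 54 ≡ 2, so v_4 = 2^{−1} = 7 (mod 13).
  i = 5 (α = 10): (10−12)(10−6)(10−3)(10−9) = (−2)·4·7·1 = −56 ≡ 9, so v_5 = 9^{−1} = 3 (mod 13).
  v = [12, 8, 9, 7, 3].
Step 2: syndromes of r = [8, 12, 1, 10, 9] (all sums mod 13).
  S_0 = Σ v_i r_i = 12·8 + 8·12 + 9·1 + 7·10 + 3·9 = 298 ≡ 12.
  S_1 = Σ v_i α_i r_i = 12·12·8 + 8·6·12 + 9·3·1 + 7·9·10 + 3·10·9 = 2655 ≡ 3.
  α_i^2 mod 13 = [1, 10, 9, 3, 9].
  S_2 = Σ v_i α_i^2 r_i = 12·1·8 + 8·10·12 + 9·9·1 + 7·3·10 + 3·9·9 = 1590 ≡ 4.
  S = (12, 3, 4) ≠ 0, so r is not a codeword (an error is present).
Step 3: locate the error. For a single error e at position i, S_ℓ = v_i·e·α_i^ℓ, so α_err = S_1/S_0.
  S_0^{−1} = 12^{−1} = 12 (mod 13), so α_err = 3·12 = 36 ≡ 10 = α_5. Error position i = 5.
  Consistency check: S_2/S_1 = 4·9 = 36 ≡ 10 = α_err ✓ (single-error assumption holds).
Step 4: error magnitude e = S_0/v_5 = S_0·∏_{j≠5}(α_5 − α_j) = 12·9 = 108 ≡ 4 (mod 13).
Step 5: correct position 5: c_5 = r_5 − e = 9 − 4 ≡ 5 (mod 13). Hence c = [8, 12, 1, 10, 5].
  Check: interpolating c through the α_i gives m(x) = 3 + 8·x (degree < 2) with m(α_i) = c_i for every i, so c is indeed a codeword.


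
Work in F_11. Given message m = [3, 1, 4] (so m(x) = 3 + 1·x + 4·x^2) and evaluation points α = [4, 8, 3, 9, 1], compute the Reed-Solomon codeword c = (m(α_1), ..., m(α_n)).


c = [5, 3, 9, 6, 8]

Message polynomial: m(x) = 3 + 1·x + 4·x^2 (mod 11).
For each evaluation point α_i, compute m(α_i) mod 11:
  α_1 = 4: Horner steps 4 → 6 → 5, so m(4) = 5.
  α_2 = 8: Horner steps 4 → 0 → 3, so m(8) = 3.
  α_3 = 3: Horner steps 4 → 2 → 9, so m(3) = 9.
  α_4 = 9: Horner steps 4 → 4 → 6, so m(9) = 6.
  α_5 = 1: Horner steps 4 → 5 → 8, so m(1) = 8.
Codeword c = [5, 3, 9, 6, 8] ∈ F_11^5.


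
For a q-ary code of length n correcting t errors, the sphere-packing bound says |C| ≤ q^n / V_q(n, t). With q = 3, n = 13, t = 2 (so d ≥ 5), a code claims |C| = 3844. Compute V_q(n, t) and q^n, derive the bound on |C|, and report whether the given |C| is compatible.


V_q(n, t) = 339, q^n = 1594323, Hamming bound = 4703, |C| = 3844 ≤ bound (satisfied).

Step 1: Compute V_q(n, t) = Σ_{j=0}^2 C(n, j) (q−1)^j.
  j = 0: C(13,0)·(2)^0 = 1·1 = 1.
  j = 1: C(13,1)·(2)^1 = 13·2 = 26.
  j = 2: C(13,2)·(2)^2 = 78·4 = 312.
  V_q(n, t) = 1 + 26 + 312 = 339.
Step 2: q^n = 3^13 = 1594323.
Step 3: Hamming bound ⌊q^n / V_q(n,t)⌋ = ⌊1594323/339⌋ = 4703.
Step 4: Compare |C| = 3844 to 4703: satisfied.
The claimed |C| lies below the Hamming bound.


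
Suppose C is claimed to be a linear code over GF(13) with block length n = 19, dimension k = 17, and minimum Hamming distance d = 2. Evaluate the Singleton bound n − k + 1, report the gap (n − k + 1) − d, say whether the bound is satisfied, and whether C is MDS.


Singleton RHS = n − k + 1 = 3, slack = 1, bound satisfied, not MDS.

Singleton bound: d ≤ n − k + 1.
Here n = 19, k = 17, so n − k + 1 = 3.
Given d = 2, check d ≤ 3: YES.
Slack = (n − k + 1) − d = 1.
The code is NOT MDS (slack = 1 > 0).
Description: the claimed parameters are [19, 17, 2]_13; such a code would be non-MDS.


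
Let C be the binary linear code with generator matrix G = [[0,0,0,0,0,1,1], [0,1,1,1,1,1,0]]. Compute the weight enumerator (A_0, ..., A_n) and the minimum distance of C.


Weight distribution: A_0 = 1, A_2 = 1, A_5 = 2. Minimum distance d = 2.

Enumerate all 2^2 = 4 messages m ∈ F_2^2.
For each, compute codeword c = mG in F_2^7, then tally its weight.
  m = 00 → c = 0000000, weight = 0.
  m = 10 → c = 0000011, weight = 2.
  m = 01 → c = 0111110, weight = 5.
  m = 11 → c = 0111101, weight = 5.
Tally weights:
  weight 0: 1 codewords.
  weight 2: 1 codewords.
  weight 5: 2 codewords.
Minimum distance d = smallest w > 0 with A_w > 0 = 2.
Sanity: Σ A_w = 4 = 2^2 = 4 ✓.


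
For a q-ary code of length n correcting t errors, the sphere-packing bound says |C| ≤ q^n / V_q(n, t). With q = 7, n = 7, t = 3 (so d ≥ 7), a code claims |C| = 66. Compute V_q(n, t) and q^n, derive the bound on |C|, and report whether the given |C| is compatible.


V_q(n, t) = 8359, q^n = 823543, Hamming bound = 98, |C| = 66 ≤ bound (satisfied).

Step 1: Compute V_q(n, t) = Σ_{j=0}^3 C(n, j) (q−1)^j.
  j = 0: C(7,0)·(6)^0 = 1·1 = 1.
  j = 1: C(7,1)·(6)^1 = 7·6 = 42.
  j = 2: C(7,2)·(6)^2 = 21·36 = 756.
  j = 3: C(7,3)·(6)^3 = 35·216 = 7560.
  V_q(n, t) = 1 + 42 + 756 + 7560 = 8359.
Step 2: q^n = 7^7 = 823543.
Step 3: Hamming bound ⌊q^n / V_q(n,t)⌋ = ⌊823543/8359⌋ = 98.
Step 4: Compare |C| = 66 to 98: satisfied.
The claimed |C| lies below the Hamming bound.


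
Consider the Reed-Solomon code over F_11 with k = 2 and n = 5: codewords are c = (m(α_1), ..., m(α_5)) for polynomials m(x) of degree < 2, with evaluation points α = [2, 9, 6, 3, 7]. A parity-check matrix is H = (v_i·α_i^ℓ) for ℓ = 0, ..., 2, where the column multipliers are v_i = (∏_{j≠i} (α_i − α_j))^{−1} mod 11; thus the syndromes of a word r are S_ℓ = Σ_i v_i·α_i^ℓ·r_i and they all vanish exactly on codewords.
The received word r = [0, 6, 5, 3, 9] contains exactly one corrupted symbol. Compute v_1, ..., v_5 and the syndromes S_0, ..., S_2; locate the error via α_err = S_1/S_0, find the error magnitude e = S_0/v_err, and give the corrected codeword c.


S = (2, 6, 7), error at position 4, error magnitude e = 10, c = [0, 6, 5, 4, 9].

Step 1: column multipliers v_i = (∏_{j≠i}(α_i − α_j))^{−1} mod 11.
  i = 1 (α = 2): (2−9)(2−6)(2−3)(2−7) = (−7)·(−4)·(−1)·(−5) = 140 ≡ 8, so v_1 = 8^{−1} = 7 (mod 11).
  i = 2 (α = 9): (9−2)(9−6)(9−3)(9−7) = 7·3·6·2 = 252 ≡ 10, so v_2 = 10^{−1} = 10 (mod 11).
  i = 3 (α = 6): (6−2)(6−9)(6−3)(6−7) = 4·(−3)·3·(−1) = 36 ≡ 3, so v_3 = 3^{−1} = 4 (mod 11).
  i = 4 (α = 3): (3−2)(3−9)(3−6)(3−7) = 1·(−6)·(−3)·(−4) = −72 ≡ 5, so v_4 = 5^{−1} = 9 (mod 11).
  i = 5 (α = 7): (7−2)(7−9)(7−6)(7−3) = 5·(−2)·1·4 = −40 ≡ 4, so v_5 = 4^{−1} = 3 (mod 11).
  v = [7, 10, 4, 9, 3].
Step 2: syndromes of r = [0, 6, 5, 3, 9] (all sums mod 11).
  S_0 = Σ v_i r_i = 7·0 + 10·6 + 4·5 + 9·3 + 3·9 = 134 ≡ 2.
  S_1 = Σ v_i α_i r_i = 7·2·0 + 10·9·6 + 4·6·5 + 9·3·3 + 3·7·9 = 930 ≡ 6.
  α_i^2 mod 11 = [4, 4, 3, 9, 5].
  S_2 = Σ v_i α_i^2 r_i = 7·4·0 + 10·4·6 + 4·3·5 + 9·9·3 + 3·5·9 = 678 ≡ 7.
  S = (2, 6, 7) ≠ 0, so r is not a codeword (an error is present).
Step 3: locate the error. For a single error e at position i, S_ℓ = v_i·e·α_i^ℓ, so α_err = S_1/S_0.
  S_0^{−1} = 2^{−1} = 6 (mod 11), so α_err = 6·6 = 36 ≡ 3 = α_4. Error position i = 4.
  Consistency check: S_2/S_1 = 7·2 = 14 ≡ 3 = α_err ✓ (single-error assumption holds).
Step 4: error magnitude e = S_0/v_4 = S_0·∏_{j≠4}(α_4 − α_j) = 2·5 = 10 ≡ 10 (mod 11).
Step 5: correct position 4: c_4 = r_4 − e = 3 − 10 ≡ 4 (mod 11). Hence c = [0, 6, 5, 4, 9].
  Check: interpolating c through the α_i gives m(x) = 3 + 4·x (degree < 2) with m(α_i) = c_i for every i, so c is indeed a codeword.


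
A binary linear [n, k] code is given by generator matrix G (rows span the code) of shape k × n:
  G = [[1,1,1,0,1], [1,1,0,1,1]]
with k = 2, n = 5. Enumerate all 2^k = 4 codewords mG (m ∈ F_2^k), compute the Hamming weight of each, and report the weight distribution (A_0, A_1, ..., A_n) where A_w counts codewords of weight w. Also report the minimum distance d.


Weight distribution: A_0 = 1, A_2 = 1, A_4 = 2. Minimum distance d = 2.

Enumerate all 2^2 = 4 messages m ∈ F_2^2.
For each, compute codeword c = mG in F_2^5, then tally its weight.
  m = 00 → c = 00000, weight = 0.
  m = 10 → c = 11101, weight = 4.
  m = 01 → c = 11011, weight = 4.
  m = 11 → c = 00110, weight = 2.
Tally weights:
  weight 0: 1 codewords.
  weight 2: 1 codewords.
  weight 4: 2 codewords.
Minimum distance d = smallest w > 0 with A_w > 0 = 2.
Sanity: Σ A_w = 4 = 2^2 = 4 ✓.


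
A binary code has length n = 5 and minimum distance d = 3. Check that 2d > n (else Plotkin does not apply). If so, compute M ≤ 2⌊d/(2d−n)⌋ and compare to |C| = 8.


Plotkin bound M ≤ 6; given |C| = 8 > bound (violated).

Check applicability: 2d = 6, n = 5.
2d − n = 1 > 0, so Plotkin applies.
Compute d/(2d−n) = 3/1 ≈ 3.0000.
⌊d/(2d−n)⌋ = 3.
Plotkin bound: M ≤ 2·3 = 6.
Given |C| = 8, check: VIOLATED.
This |C| is above the Plotkin bound, so no binary code with n = 5, d = 3 and 8 codewords exists.


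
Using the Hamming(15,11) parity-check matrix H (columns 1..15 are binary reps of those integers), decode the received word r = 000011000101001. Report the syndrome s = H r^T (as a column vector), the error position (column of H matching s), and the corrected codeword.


s = (1, 0, 1, 0)^T, error position = 10, corrected codeword c = 000011000001001

Compute s = H r^T mod 2 one row at a time:
  s_1 = 0 + 0 + 1 + 0 + 1 + 0 + 0 + 1 = 3 ≡ 1 (mod 2).
  s_2 = 0 + 1 + 1 + 0 + 1 + 0 + 0 + 1 = 4 ≡ 0 (mod 2).
  s_3 = 0 + 0 + 1 + 0 + 1 + 0 + 0 + 1 = 3 ≡ 1 (mod 2).
  s_4 = 0 + 0 + 1 + 0 + 0 + 0 + 0 + 1 = 2 ≡ 0 (mod 2).
s = (1, 0, 1, 0)^T — this equals column 10 of H (binary 1010), so error is at position 10.
Correct: flip bit 10 of r = 000011000101001 to get c = 000011000001001.


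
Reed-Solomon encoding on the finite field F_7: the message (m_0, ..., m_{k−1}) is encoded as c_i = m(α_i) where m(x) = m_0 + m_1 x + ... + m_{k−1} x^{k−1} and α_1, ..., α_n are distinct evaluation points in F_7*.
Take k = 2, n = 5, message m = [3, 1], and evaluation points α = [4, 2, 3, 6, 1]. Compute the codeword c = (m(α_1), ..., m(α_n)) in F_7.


c = [0, 5, 6, 2, 4]

Message polynomial: m(x) = 3 + 1·x (mod 7).
For each evaluation point α_i, compute m(α_i) mod 7:
  α_1 = 4: Horner steps 1 → 0, so m(4) = 0.
  α_2 = 2: Horner steps 1 → 5, so m(2) = 5.
  α_3 = 3: Horner steps 1 → 6, so m(3) = 6.
  α_4 = 6: Horner steps 1 → 2, so m(6) = 2.
  α_5 = 1: Horner steps 1 → 4, so m(1) = 4.
Codeword c = [0, 5, 6, 2, 4] ∈ F_7^5.


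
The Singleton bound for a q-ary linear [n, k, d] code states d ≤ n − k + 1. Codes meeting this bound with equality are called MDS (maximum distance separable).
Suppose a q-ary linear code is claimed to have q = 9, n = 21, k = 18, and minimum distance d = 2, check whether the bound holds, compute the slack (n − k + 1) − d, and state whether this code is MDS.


Singleton RHS = n − k + 1 = 4, slack = 2, bound satisfied, not MDS.

Singleton bound: d ≤ n − k + 1.
Here n = 21, k = 18, so n − k + 1 = 4.
Given d = 2, check d ≤ 4: YES.
Slack = (n − k + 1) − d = 2.
The code is NOT MDS (slack = 2 > 0).
Description: the claimed parameters are [21, 18, 2]_9; such a code would be non-MDS.


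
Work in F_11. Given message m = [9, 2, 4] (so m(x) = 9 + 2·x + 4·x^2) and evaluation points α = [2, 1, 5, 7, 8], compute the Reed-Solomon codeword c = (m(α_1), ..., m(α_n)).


c = [7, 4, 9, 10, 6]

Message polynomial: m(x) = 9 + 2·x + 4·x^2 (mod 11).
For each evaluation point α_i, compute m(α_i) mod 11:
  α_1 = 2: Horner steps 4 → 10 → 7, so m(2) = 7.
  α_2 = 1: Horner steps 4 → 6 → 4, so m(1) = 4.
  α_3 = 5: Horner steps 4 → 0 → 9, so m(5) = 9.
  α_4 = 7: Horner steps 4 → 8 → 10, so m(7) = 10.
  α_5 = 8: Horner steps 4 → 1 → 6, so m(8) = 6.
Codeword c = [7, 4, 9, 10, 6] ∈ F_11^5.


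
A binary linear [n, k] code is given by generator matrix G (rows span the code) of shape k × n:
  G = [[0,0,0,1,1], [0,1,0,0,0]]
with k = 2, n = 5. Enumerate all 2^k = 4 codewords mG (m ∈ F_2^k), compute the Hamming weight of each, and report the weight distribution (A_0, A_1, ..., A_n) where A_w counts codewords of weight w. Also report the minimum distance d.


Weight distribution: A_0 = 1, A_1 = 1, A_2 = 1, A_3 = 1. Minimum distance d = 1.

Enumerate all 2^2 = 4 messages m ∈ F_2^2.
For each, compute codeword c = mG in F_2^5, then tally its weight.
  m = 00 → c = 00000, weight = 0.
  m = 10 → c = 00011, weight = 2.
  m = 01 → c = 01000, weight = 1.
  m = 11 → c = 01011, weight = 3.
Tally weights:
  weight 0: 1 codewords.
  weight 1: 1 codewords.
  weight 2: 1 codewords.
  weight 3: 1 codewords.
Minimum distance d = smallest w > 0 with A_w > 0 = 1.
Sanity: Σ A_w = 4 = 2^2 = 4 ✓.


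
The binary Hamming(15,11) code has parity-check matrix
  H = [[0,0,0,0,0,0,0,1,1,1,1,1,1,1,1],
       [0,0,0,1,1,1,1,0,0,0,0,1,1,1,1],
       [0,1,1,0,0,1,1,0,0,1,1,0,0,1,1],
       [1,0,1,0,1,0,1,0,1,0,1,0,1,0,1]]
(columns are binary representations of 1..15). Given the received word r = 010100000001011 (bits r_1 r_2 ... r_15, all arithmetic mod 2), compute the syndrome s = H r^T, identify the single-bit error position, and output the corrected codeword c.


s = (1, 0, 1, 1)^T, error position = 11, corrected codeword c = 010100000011011

Compute s = H r^T mod 2 one row at a time:
  s_1 = 0 + 0 + 0 + 0 + 1 + 0 + 1 + 1 = 3 ≡ 1 (mod 2).
  s_2 = 1 + 0 + 0 + 0 + 1 + 0 + 1 + 1 = 4 ≡ 0 (mod 2).
  s_3 = 1 + 0 + 0 + 0 + 0 + 0 + 1 + 1 = 3 ≡ 1 (mod 2).
  s_4 = 0 + 0 + 0 + 0 + 0 + 0 + 0 + 1 = 1 ≡ 1 (mod 2).
s = (1, 0, 1, 1)^T — this equals column 11 of H (binary 1011), so error is at position 11.
Correct: flip bit 11 of r = 010100000001011 to get c = 010100000011011.


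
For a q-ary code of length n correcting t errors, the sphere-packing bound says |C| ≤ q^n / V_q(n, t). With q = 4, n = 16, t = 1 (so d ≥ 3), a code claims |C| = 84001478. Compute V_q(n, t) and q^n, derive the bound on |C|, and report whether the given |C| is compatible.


V_q(n, t) = 49, q^n = 4294967296, Hamming bound = 87652393, |C| = 84001478 ≤ bound (satisfied).

Step 1: Compute V_q(n, t) = Σ_{j=0}^1 C(n, j) (q−1)^j.
  j = 0: C(16,0)·(3)^0 = 1·1 = 1.
  j = 1: C(16,1)·(3)^1 = 16·3 = 48.
  V_q(n, t) = 1 + 48 = 49.
Step 2: q^n = 4^16 = 4294967296.
Step 3: Hamming bound ⌊q^n / V_q(n,t)⌋ = ⌊4294967296/49⌋ = 87652393.
Step 4: Compare |C| = 84001478 to 87652393: satisfied.
The claimed |C| lies below the Hamming bound.


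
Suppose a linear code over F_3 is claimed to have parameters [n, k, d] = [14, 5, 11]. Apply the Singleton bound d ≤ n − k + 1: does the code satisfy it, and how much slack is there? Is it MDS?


Singleton RHS = n − k + 1 = 10, slack = -1, bound violated (no such code; not MDS).

Singleton bound: d ≤ n − k + 1.
Here n = 14, k = 5, so n − k + 1 = 10.
Given d = 11, check d ≤ 10: NO.
Slack = (n − k + 1) − d = -1.
The slack is negative: d = 11 exceeds n − k + 1 = 10 by 1, so the Singleton bound is violated and no linear [14, 5, 11]_3 code can exist. In particular it is not MDS (MDS requires d = n − k + 1 exactly).
Description: the claimed parameters are [14, 5, 11]_3; such a code would be impossible (violates the Singleton bound).


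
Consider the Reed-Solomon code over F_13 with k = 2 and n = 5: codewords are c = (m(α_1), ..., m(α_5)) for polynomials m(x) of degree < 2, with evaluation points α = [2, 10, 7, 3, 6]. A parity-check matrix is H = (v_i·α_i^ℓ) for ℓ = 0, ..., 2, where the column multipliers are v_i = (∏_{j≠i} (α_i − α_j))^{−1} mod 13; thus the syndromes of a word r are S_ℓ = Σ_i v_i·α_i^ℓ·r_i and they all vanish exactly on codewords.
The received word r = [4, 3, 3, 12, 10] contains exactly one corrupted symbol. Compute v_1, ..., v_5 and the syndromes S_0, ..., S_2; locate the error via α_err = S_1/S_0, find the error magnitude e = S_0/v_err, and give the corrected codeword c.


S = (10, 5, 9), error at position 3, error magnitude e = 11, c = [4, 3, 5, 12, 10].

Step 1: column multipliers v_i = (∏_{j≠i}(α_i − α_j))^{−1} mod 13.
  i = 1 (α = 2): (2−10)(2−7)(2−3)(2−6) = (−8)·(−5)·(−1)·(−4) = 160 ≡ 4, so v_1 = 4^{−1} = 10 (mod 13).
  i = 2 (α = 10): (10−2)(10−7)(10−3)(10−6) = 8·3·7·4 = 672 ≡ 9, so v_2 = 9^{−1} = 3 (mod 13).
  i = 3 (α = 7): (7−2)(7−10)(7−3)(7−6) = 5·(−3)·4·1 = −60 ≡ 5, so v_3 = 5^{−1} = 8 (mod 13).
  i = 4 (α = 3): (3−2)(3−10)(3−7)(3−6) = 1·(−7)·(−4)·(−3) = −84 ≡ 7, so v_4 = 7^{−1} = 2 (mod 13).
  i = 5 (α = 6): (6−2)(6−10)(6−7)(6−3) = 4·(−4)·(−1)·3 = 48 ≡ 9, so v_5 = 9^{−1} = 3 (mod 13).
  v = [10, 3, 8, 2, 3].
Step 2: syndromes of r = [4, 3, 3, 12, 10] (all sums mod 13).
  S_0 = Σ v_i r_i = 10·4 + 3·3 + 8·3 + 2·12 + 3·10 = 127 ≡ 10.
  S_1 = Σ v_i α_i r_i = 10·2·4 + 3·10·3 + 8·7·3 + 2·3·12 + 3·6·10 = 590 ≡ 5.
  α_i^2 mod 13 = [4, 9, 10, 9, 10].
  S_2 = Σ v_i α_i^2 r_i = 10·4·4 + 3·9·3 + 8·10·3 + 2·9·12 + 3·10·10 = 997 ≡ 9.
  S = (10, 5, 9) ≠ 0, so r is not a codeword (an error is present).
Step 3: locate the error. For a single error e at position i, S_ℓ = v_i·e·α_i^ℓ, so α_err = S_1/S_0.
  S_0^{−1} = 10^{−1} = 4 (mod 13), so α_err = 5·4 = 20 ≡ 7 = α_3. Error position i = 3.
  Consistency check: S_2/S_1 = 9·8 = 72 ≡ 7 = α_err ✓ (single-error assumption holds).
Step 4: error magnitude e = S_0/v_3 = S_0·∏_{j≠3}(α_3 − α_j) = 10·5 = 50 ≡ 11 (mod 13).
Step 5: correct position 3: c_3 = r_3 − e = 3 − 11 ≡ 5 (mod 13). Hence c = [4, 3, 5, 12, 10].
  Check: interpolating c through the α_i gives m(x) = 1 + 8·x (degree < 2) with m(α_i) = c_i for every i, so c is indeed a codeword.


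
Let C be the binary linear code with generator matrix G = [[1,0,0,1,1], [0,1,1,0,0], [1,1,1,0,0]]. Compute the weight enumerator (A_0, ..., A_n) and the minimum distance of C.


Weight distribution: A_0 = 1, A_1 = 1, A_2 = 2, A_3 = 2, A_4 = 1, A_5 = 1. Minimum distance d = 1.

Enumerate all 2^3 = 8 messages m ∈ F_2^3.
For each, compute codeword c = mG in F_2^5, then tally its weight.
  m = 000 → c = 00000, weight = 0.
  m = 100 → c = 10011, weight = 3.
  m = 010 → c = 01100, weight = 2.
  m = 110 → c = 11111, weight = 5.
  m = 001 → c = 11100, weight = 3.
  m = 101 → c = 01111, weight = 4.
  m = 011 → c = 10000, weight = 1.
  m = 111 → c = 00011, weight = 2.
Tally weights:
  weight 0: 1 codewords.
  weight 1: 1 codewords.
  weight 2: 2 codewords.
  weight 3: 2 codewords.
  weight 4: 1 codewords.
  weight 5: 1 codewords.
Minimum distance d = smallest w > 0 with A_w > 0 = 1.
Sanity: Σ A_w = 8 = 2^3 = 8 ✓.


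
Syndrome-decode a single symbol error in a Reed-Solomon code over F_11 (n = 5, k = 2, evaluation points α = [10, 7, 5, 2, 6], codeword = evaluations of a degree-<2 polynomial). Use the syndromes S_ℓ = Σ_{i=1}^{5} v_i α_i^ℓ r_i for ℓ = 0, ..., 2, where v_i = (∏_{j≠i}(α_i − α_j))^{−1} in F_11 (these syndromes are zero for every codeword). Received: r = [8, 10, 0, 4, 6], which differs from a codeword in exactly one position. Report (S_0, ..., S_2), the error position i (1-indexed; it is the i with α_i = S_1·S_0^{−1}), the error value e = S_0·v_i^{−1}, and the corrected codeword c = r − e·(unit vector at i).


S = (3, 10, 4), error at position 2, error magnitude e = 9, c = [8, 1, 0, 4, 6].

Step 1: column multipliers v_i = (∏_{j≠i}(α_i − α_j))^{−1} mod 11.
  i = 1 (α = 10): (10−7)(10−5)(10−2)(10−6) = 3·5·8·4 = 480 ≡ 7, so v_1 = 7^{−1} = 8 (mod 11).
  i = 2 (α = 7): (7−10)(7−5)(7−2)(7−6) = (−3)·2·5·1 = −30 ≡ 3, so v_2 = 3^{−1} = 4 (mod 11).
  i = 3 (α = 5): (5−10)(5−7)(5−2)(5−6) = (−5)·(−2)·3·(−1) = −30 ≡ 3, so v_3 = 3^{−1} = 4 (mod 11).
  i = 4 (α = 2): (2−10)(2−7)(2−5)(2−6) = (−8)·(−5)·(−3)·(−4) = 480 ≡ 7, so v_4 = 7^{−1} = 8 (mod 11).
  i = 5 (α = 6): (6−10)(6−7)(6−5)(6−2) = (−4)·(−1)·1·4 = 16 ≡ 5, so v_5 = 5^{−1} = 9 (mod 11).
  v = [8, 4, 4, 8, 9].
Step 2: syndromes of r = [8, 10, 0, 4, 6] (all sums mod 11).
  S_0 = Σ v_i r_i = 8·8 + 4·10 + 4·0 + 8·4 + 9·6 = 190 ≡ 3.
  S_1 = Σ v_i α_i r_i = 8·10·8 + 4·7·10 + 4·5·0 + 8·2·4 + 9·6·6 = 1308 ≡ 10.
  α_i^2 mod 11 = [1, 5, 3, 4, 3].
  S_2 = Σ v_i α_i^2 r_i = 8·1·8 + 4·5·10 + 4·3·0 + 8·4·4 + 9·3·6 = 554 ≡ 4.
  S = (3, 10, 4) ≠ 0, so r is not a codeword (an error is present).
Step 3: locate the error. For a single error e at position i, S_ℓ = v_i·e·α_i^ℓ, so α_err = S_1/S_0.
  S_0^{−1} = 3^{−1} = 4 (mod 11), so α_err = 10·4 = 40 ≡ 7 = α_2. Error position i = 2.
  Consistency check: S_2/S_1 = 4·10 = 40 ≡ 7 = α_err ✓ (single-error assumption holds).
Step 4: error magnitude e = S_0/v_2 = S_0·∏_{j≠2}(α_2 − α_j) = 3·3 = 9 ≡ 9 (mod 11).
Step 5: correct position 2: c_2 = r_2 − e = 10 − 9 ≡ 1 (mod 11). Hence c = [8, 1, 0, 4, 6].
  Check: interpolating c through the α_i gives m(x) = 3 + 6·x (degree < 2) with m(α_i) = c_i for every i, so c is indeed a codeword.


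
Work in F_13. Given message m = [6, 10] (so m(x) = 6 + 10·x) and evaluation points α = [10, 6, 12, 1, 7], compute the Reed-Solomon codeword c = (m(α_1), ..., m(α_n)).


c = [2, 1, 9, 3, 11]

Message polynomial: m(x) = 6 + 10·x (mod 13).
For each evaluation point α_i, compute m(α_i) mod 13:
  α_1 = 10: Horner steps 10 → 2, so m(10) = 2.
  α_2 = 6: Horner steps 10 → 1, so m(6) = 1.
  α_3 = 12: Horner steps 10 → 9, so m(12) = 9.
  α_4 = 1: Horner steps 10 → 3, so m(1) = 3.
  α_5 = 7: Horner steps 10 → 11, so m(7) = 11.
Codeword c = [2, 1, 9, 3, 11] ∈ F_13^5.


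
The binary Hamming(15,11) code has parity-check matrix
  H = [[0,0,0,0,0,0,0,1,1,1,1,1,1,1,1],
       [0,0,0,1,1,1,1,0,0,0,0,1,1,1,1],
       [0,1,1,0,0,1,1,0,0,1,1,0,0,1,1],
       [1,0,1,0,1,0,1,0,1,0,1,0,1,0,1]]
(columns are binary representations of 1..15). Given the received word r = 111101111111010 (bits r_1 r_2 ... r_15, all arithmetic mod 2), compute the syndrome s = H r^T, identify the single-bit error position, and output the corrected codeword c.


s = (0, 1, 1, 1)^T, error position = 7, corrected codeword c = 111101011111010

Compute s = H r^T mod 2 one row at a time:
  s_1 = 1 + 1 + 1 + 1 + 1 + 0 + 1 + 0 = 6 ≡ 0 (mod 2).
  s_2 = 1 + 0 + 1 + 1 + 1 + 0 + 1 + 0 = 5 ≡ 1 (mod 2).
  s_3 = 1 + 1 + 1 + 1 + 1 + 1 + 1 + 0 = 7 ≡ 1 (mod 2).
  s_4 = 1 + 1 + 0 + 1 + 1 + 1 + 0 + 0 = 5 ≡ 1 (mod 2).
s = (0, 1, 1, 1)^T — this equals column 7 of H (binary 0111), so error is at position 7.
Correct: flip bit 7 of r = 111101111111010 to get c = 111101011111010.


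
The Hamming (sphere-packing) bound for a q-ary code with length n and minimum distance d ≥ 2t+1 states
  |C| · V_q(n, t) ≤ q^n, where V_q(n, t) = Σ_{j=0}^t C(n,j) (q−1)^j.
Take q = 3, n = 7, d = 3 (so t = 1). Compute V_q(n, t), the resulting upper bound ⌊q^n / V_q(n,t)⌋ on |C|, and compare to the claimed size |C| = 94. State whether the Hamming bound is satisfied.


V_q(n, t) = 15, q^n = 2187, Hamming bound = 145, |C| = 94 ≤ bound (satisfied).

Step 1: Compute V_q(n, t) = Σ_{j=0}^1 C(n, j) (q−1)^j.
  j = 0: C(7,0)·(2)^0 = 1·1 = 1.
  j = 1: C(7,1)·(2)^1 = 7·2 = 14.
  V_q(n, t) = 1 + 14 = 15.
Step 2: q^n = 3^7 = 2187.
Step 3: Hamming bound ⌊q^n / V_q(n,t)⌋ = ⌊2187/15⌋ = 145.
Step 4: Compare |C| = 94 to 145: satisfied.
The claimed |C| lies below the Hamming bound.


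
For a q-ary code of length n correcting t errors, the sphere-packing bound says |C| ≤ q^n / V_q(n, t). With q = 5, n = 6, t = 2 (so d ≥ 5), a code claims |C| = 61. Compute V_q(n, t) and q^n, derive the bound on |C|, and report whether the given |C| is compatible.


V_q(n, t) = 265, q^n = 15625, Hamming bound = 58, |C| = 61 > bound (violated).

Step 1: Compute V_q(n, t) = Σ_{j=0}^2 C(n, j) (q−1)^j.
  j = 0: C(6,0)·(4)^0 = 1·1 = 1.
  j = 1: C(6,1)·(4)^1 = 6·4 = 24.
  j = 2: C(6,2)·(4)^2 = 15·16 = 240.
  V_q(n, t) = 1 + 24 + 240 = 265.
Step 2: q^n = 5^6 = 15625.
Step 3: Hamming bound ⌊q^n / V_q(n,t)⌋ = ⌊15625/265⌋ = 58.
Step 4: Compare |C| = 61 to 58: violated.
The claimed |C| lies above the Hamming bound, so no 5-ary code of length 6 with d ≥ 5 can have 61 codewords.


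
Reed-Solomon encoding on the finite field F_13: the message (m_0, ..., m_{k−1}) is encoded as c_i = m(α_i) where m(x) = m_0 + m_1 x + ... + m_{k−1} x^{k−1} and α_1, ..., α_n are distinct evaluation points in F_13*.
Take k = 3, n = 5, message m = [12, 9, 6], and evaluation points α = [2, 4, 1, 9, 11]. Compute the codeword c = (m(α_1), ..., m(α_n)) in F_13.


c = [2, 1, 1, 7, 5]

Message polynomial: m(x) = 12 + 9·x + 6·x^2 (mod 13).
For each evaluation point α_i, compute m(α_i) mod 13:
  α_1 = 2: Horner steps 6 → 8 → 2, so m(2) = 2.
  α_2 = 4: Horner steps 6 → 7 → 1, so m(4) = 1.
  α_3 = 1: Horner steps 6 → 2 → 1, so m(1) = 1.
  α_4 = 9: Horner steps 6 → 11 → 7, so m(9) = 7.
  α_5 = 11: Horner steps 6 → 10 → 5, so m(11) = 5.
Codeword c = [2, 1, 1, 7, 5] ∈ F_13^5.


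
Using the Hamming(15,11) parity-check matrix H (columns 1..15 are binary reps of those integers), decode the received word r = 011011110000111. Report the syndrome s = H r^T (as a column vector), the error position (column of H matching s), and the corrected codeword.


s = (0, 0, 0, 1)^T, error position = 1, corrected codeword c = 111011110000111

Compute s = H r^T mod 2 one row at a time:
  s_1 = 1 + 0 + 0 + 0 + 0 + 1 + 1 + 1 = 4 ≡ 0 (mod 2).
  s_2 = 0 + 1 + 1 + 1 + 0 + 1 + 1 + 1 = 6 ≡ 0 (mod 2).
  s_3 = 1 + 1 + 1 + 1 + 0 + 0 + 1 + 1 = 6 ≡ 0 (mod 2).
  s_4 = 0 + 1 + 1 + 1 + 0 + 0 + 1 + 1 = 5 ≡ 1 (mod 2).
s = (0, 0, 0, 1)^T — this equals column 1 of H (binary 0001), so error is at position 1.
Correct: flip bit 1 of r = 011011110000111 to get c = 111011110000111.


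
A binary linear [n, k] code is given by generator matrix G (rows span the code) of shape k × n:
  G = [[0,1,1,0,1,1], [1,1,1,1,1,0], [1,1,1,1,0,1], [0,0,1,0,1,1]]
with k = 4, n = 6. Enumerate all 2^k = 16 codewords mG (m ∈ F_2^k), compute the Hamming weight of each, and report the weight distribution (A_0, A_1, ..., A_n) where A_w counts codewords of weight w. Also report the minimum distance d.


Weight distribution: A_0 = 1, A_1 = 2, A_2 = 2, A_3 = 4, A_4 = 5, A_5 = 2. Minimum distance d = 1.

Enumerate all 2^4 = 16 messages m ∈ F_2^4.
For each, compute codeword c = mG in F_2^6, then tally its weight.
  m = 0000 → c = 000000, weight = 0.
  m = 1000 → c = 011011, weight = 4.
  m = 0100 → c = 111110, weight = 5.
  m = 1100 → c = 100101, weight = 3.
  m = 0010 → c = 111101, weight = 5.
  m = 1010 → c = 100110, weight = 3.
  m = 0110 → c = 000011, weight = 2.
  m = 1110 → c = 011000, weight = 2.
  m = 0001 → c = 001011, weight = 3.
  m = 1001 → c = 010000, weight = 1.
  m = 0101 → c = 110101, weight = 4.
  m = 1101 → c = 101110, weight = 4.
  m = 0011 → c = 110110, weight = 4.
  m = 1011 → c = 101101, weight = 4.
  m = 0111 → c = 001000, weight = 1.
  m = 1111 → c = 010011, weight = 3.
Tally weights:
  weight 0: 1 codewords.
  weight 1: 2 codewords.
  weight 2: 2 codewords.
  weight 3: 4 codewords.
  weight 4: 5 codewords.
  weight 5: 2 codewords.
Minimum distance d = smallest w > 0 with A_w > 0 = 1.
Sanity: Σ A_w = 16 = 2^4 = 16 ✓.


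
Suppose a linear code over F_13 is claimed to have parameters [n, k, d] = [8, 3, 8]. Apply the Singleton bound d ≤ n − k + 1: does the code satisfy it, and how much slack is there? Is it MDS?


Singleton RHS = n − k + 1 = 6, slack = -2, bound violated (no such code; not MDS).

Singleton bound: d ≤ n − k + 1.
Here n = 8, k = 3, so n − k + 1 = 6.
Given d = 8, check d ≤ 6: NO.
Slack = (n − k + 1) − d = -2.
The slack is negative: d = 8 exceeds n − k + 1 = 6 by 2, so the Singleton bound is violated and no linear [8, 3, 8]_13 code can exist. In particular it is not MDS (MDS requires d = n − k + 1 exactly).
Description: the claimed parameters are [8, 3, 8]_13; such a code would be impossible (violates the Singleton bound).


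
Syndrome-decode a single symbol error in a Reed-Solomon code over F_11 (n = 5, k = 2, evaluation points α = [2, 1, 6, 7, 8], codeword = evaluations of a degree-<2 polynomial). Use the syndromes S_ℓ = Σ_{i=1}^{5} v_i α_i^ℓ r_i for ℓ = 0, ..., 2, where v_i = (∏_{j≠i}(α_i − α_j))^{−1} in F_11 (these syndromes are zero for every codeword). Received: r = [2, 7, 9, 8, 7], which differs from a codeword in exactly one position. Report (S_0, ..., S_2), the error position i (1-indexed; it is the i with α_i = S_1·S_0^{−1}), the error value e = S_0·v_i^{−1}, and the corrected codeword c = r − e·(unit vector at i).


S = (4, 4, 4), error at position 2, error magnitude e = 4, c = [2, 3, 9, 8, 7].

Step 1: column multipliers v_i = (∏_{j≠i}(α_i − α_j))^{−1} mod 11.
  i = 1 (α = 2): (2−1)(2−6)(2−7)(2−8) = 1·(−4)·(−5)·(−6) = −120 ≡ 1, so v_1 = 1^{−1} = 1 (mod 11).
  i = 2 (α = 1): (1−2)(1−6)(1−7)(1−8) = (−1)·(−5)·(−6)·(−7) = 210 ≡ 1, so v_2 = 1^{−1} = 1 (mod 11).
  i = 3 (α = 6): (6−2)(6−1)(6−7)(6−8) = 4·5·(−1)·(−2) = 40 ≡ 7, so v_3 = 7^{−1} = 8 (mod 11).
  i = 4 (α = 7): (7−2)(7−1)(7−6)(7−8) = 5·6·1·(−1) = −30 ≡ 3, so v_4 = 3^{−1} = 4 (mod 11).
  i = 5 (α = 8): (8−2)(8−1)(8−6)(8−7) = 6·7·2·1 = 84 ≡ 7, so v_5 = 7^{−1} = 8 (mod 11).
  v = [1, 1, 8, 4, 8].
Step 2: syndromes of r = [2, 7, 9, 8, 7] (all sums mod 11).
  S_0 = Σ v_i r_i = 1·2 + 1·7 + 8·9 + 4·8 + 8·7 = 169 ≡ 4.
  S_1 = Σ v_i α_i r_i = 1·2·2 + 1·1·7 + 8·6·9 + 4·7·8 + 8·8·7 = 1115 ≡ 4.
  α_i^2 mod 11 = [4, 1, 3, 5, 9].
  S_2 = Σ v_i α_i^2 r_i = 1·4·2 + 1·1·7 + 8·3·9 + 4·5·8 + 8·9·7 = 895 ≡ 4.
  S = (4, 4, 4) ≠ 0, so r is not a codeword (an error is present).
Step 3: locate the error. For a single error e at position i, S_ℓ = v_i·e·α_i^ℓ, so α_err = S_1/S_0.
  S_0^{−1} = 4^{−1} = 3 (mod 11), so α_err = 4·3 = 12 ≡ 1 = α_2. Error position i = 2.
  Consistency check: S_2/S_1 = 4·3 = 12 ≡ 1 = α_err ✓ (single-error assumption holds).
Step 4: error magnitude e = S_0/v_2 = S_0·∏_{j≠2}(α_2 − α_j) = 4·1 = 4 ≡ 4 (mod 11).
Step 5: correct position 2: c_2 = r_2 − e = 7 − 4 ≡ 3 (mod 11). Hence c = [2, 3, 9, 8, 7].
  Check: interpolating c through the α_i gives m(x) = 4 + 10·x (degree < 2) with m(α_i) = c_i for every i, so c is indeed a codeword.
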